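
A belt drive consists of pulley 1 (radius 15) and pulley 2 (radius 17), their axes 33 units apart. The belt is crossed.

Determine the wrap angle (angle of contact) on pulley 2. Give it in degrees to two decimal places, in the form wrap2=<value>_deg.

wrap2=331.72_deg

crossed belt: β = asin((r1+r2)/C) = asin(32/33) = 75.8589°
wrap1 = wrap2 = π + 2β = 331.7178°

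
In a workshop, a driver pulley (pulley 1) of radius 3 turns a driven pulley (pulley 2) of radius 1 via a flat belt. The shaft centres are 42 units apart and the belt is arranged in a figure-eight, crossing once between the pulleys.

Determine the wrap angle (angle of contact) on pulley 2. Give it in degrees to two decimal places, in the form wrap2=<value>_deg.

crossed belt: β = asin((r1+r2)/C) = asin(4/42) = 5.4650°
wrap1 = wrap2 = π + 2β = 190.9300°

wrap2=190.93_deg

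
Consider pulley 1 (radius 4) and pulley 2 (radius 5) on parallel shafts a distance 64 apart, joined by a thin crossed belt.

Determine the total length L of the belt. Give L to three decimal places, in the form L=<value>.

crossed belt: β = asin((r1+r2)/C) = asin(9/64) = 8.0840°
wrap1 = wrap2 = π + 2β = 196.1680°
tangent length = C·cosβ = 63.3640
L = (r1+r2)·wrap + 2·C·cosβ = 9·3.4238 + 2·63.3640 = 157.5421

L=157.542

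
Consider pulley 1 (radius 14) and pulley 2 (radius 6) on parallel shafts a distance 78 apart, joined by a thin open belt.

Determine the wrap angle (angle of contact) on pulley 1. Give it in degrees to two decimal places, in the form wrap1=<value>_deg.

open belt: β = asin((r2−r1)/C) = asin(-8/78) = -5.8868°
wrap1 = π − 2β = 191.7737°
wrap2 = π + 2β = 168.2263°

wrap1=191.77_deg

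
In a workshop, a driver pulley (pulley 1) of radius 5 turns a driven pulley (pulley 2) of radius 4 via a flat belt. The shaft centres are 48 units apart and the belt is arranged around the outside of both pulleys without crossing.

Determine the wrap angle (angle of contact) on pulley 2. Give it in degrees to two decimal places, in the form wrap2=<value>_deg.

wrap2=177.61_deg

open belt: β = asin((r2−r1)/C) = asin(-1/48) = -1.1937°
wrap1 = π − 2β = 182.3875°
wrap2 = π + 2β = 177.6125°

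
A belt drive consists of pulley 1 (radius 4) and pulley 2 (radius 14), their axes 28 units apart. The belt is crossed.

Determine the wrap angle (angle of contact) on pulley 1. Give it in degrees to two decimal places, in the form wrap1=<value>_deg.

crossed belt: β = asin((r1+r2)/C) = asin(18/28) = 40.0052°
wrap1 = wrap2 = π + 2β = 260.0104°

wrap1=260.01_deg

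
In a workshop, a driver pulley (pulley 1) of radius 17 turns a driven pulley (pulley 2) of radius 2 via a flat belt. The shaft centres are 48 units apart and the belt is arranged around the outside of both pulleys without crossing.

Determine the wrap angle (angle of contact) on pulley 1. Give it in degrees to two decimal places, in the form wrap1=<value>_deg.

open belt: β = asin((r2−r1)/C) = asin(-15/48) = -18.2100°
wrap1 = π − 2β = 216.4199°
wrap2 = π + 2β = 143.5801°

wrap1=216.42_deg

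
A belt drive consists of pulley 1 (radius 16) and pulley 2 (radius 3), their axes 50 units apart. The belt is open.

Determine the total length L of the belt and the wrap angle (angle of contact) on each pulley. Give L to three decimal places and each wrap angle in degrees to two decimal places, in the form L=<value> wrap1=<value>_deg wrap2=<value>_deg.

L=163.090 wrap1=210.14_deg wrap2=149.86_deg

open belt: β = asin((r2−r1)/C) = asin(-13/50) = -15.0701°
wrap1 = π − 2β = 210.1401°
wrap2 = π + 2β = 149.8599°
tangent length = C·cosβ = 48.2804
L = r1·wrap1 + r2·wrap2 + 2·C·cosβ = 16·3.6676 + 3·2.6155 + 2·48.2804 = 163.0897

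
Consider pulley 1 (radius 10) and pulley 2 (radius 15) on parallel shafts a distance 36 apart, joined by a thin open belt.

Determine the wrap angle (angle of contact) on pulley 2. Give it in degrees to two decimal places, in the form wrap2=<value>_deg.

open belt: β = asin((r2−r1)/C) = asin(5/36) = 7.9836°
wrap1 = π − 2β = 164.0329°
wrap2 = π + 2β = 195.9671°

wrap2=195.97_deg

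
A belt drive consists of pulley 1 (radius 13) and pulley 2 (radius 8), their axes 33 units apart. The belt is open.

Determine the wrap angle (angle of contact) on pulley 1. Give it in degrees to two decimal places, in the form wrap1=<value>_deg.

open belt: β = asin((r2−r1)/C) = asin(-5/33) = -8.7147°
wrap1 = π − 2β = 197.4295°
wrap2 = π + 2β = 162.5705°

wrap1=197.43_deg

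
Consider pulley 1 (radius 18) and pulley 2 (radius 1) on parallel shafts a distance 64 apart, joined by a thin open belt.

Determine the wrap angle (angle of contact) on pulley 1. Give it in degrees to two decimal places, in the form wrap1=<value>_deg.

wrap1=210.81_deg

open belt: β = asin((r2−r1)/C) = asin(-17/64) = -15.4041°
wrap1 = π − 2β = 210.8082°
wrap2 = π + 2β = 149.1918°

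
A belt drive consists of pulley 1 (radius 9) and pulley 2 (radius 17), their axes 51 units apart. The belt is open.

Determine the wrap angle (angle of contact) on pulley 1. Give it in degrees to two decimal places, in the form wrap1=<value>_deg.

open belt: β = asin((r2−r1)/C) = asin(8/51) = 9.0248°
wrap1 = π − 2β = 161.9503°
wrap2 = π + 2β = 198.0497°

wrap1=161.95_deg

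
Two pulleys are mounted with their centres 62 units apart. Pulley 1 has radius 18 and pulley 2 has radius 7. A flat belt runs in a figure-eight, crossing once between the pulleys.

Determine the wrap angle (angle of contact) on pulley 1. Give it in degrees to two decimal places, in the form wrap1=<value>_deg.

wrap1=227.56_deg

crossed belt: β = asin((r1+r2)/C) = asin(25/62) = 23.7800°
wrap1 = wrap2 = π + 2β = 227.5600°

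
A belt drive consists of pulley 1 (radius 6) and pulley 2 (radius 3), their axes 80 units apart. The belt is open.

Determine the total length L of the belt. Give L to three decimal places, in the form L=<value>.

open belt: β = asin((r2−r1)/C) = asin(-3/80) = -2.1491°
wrap1 = π − 2β = 184.2982°
wrap2 = π + 2β = 175.7018°
tangent length = C·cosβ = 79.9437
L = r1·wrap1 + r2·wrap2 + 2·C·cosβ = 6·3.2166 + 3·3.0666 + 2·79.9437 = 188.3868

L=188.387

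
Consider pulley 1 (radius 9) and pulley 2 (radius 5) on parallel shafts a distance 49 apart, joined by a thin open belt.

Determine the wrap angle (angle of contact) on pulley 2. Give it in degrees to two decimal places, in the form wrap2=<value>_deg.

open belt: β = asin((r2−r1)/C) = asin(-4/49) = -4.6824°
wrap1 = π − 2β = 189.3648°
wrap2 = π + 2β = 170.6352°

wrap2=170.64_deg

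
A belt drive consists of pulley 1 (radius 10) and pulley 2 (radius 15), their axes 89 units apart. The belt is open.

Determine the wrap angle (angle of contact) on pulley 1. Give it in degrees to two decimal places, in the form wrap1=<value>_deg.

wrap1=173.56_deg

open belt: β = asin((r2−r1)/C) = asin(5/89) = 3.2206°
wrap1 = π − 2β = 173.5589°
wrap2 = π + 2β = 186.4411°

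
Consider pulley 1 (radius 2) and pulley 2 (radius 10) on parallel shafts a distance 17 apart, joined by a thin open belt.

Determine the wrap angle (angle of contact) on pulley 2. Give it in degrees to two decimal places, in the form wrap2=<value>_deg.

wrap2=236.14_deg

open belt: β = asin((r2−r1)/C) = asin(8/17) = 28.0725°
wrap1 = π − 2β = 123.8550°
wrap2 = π + 2β = 236.1450°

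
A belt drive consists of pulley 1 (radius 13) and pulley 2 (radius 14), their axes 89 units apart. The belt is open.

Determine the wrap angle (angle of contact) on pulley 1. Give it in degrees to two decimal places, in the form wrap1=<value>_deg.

open belt: β = asin((r2−r1)/C) = asin(1/89) = 0.6438°
wrap1 = π − 2β = 178.7124°
wrap2 = π + 2β = 181.2876°

wrap1=178.71_deg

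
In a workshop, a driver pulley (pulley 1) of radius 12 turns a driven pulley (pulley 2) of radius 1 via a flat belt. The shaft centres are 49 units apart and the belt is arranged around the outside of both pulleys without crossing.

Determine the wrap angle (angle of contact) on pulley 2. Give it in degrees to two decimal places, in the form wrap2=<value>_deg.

wrap2=154.05_deg

open belt: β = asin((r2−r1)/C) = asin(-11/49) = -12.9729°
wrap1 = π − 2β = 205.9458°
wrap2 = π + 2β = 154.0542°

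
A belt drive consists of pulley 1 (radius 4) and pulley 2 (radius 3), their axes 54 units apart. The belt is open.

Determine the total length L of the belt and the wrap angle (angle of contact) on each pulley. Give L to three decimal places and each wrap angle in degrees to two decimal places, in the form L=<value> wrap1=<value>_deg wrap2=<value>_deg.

L=130.010 wrap1=182.12_deg wrap2=177.88_deg

open belt: β = asin((r2−r1)/C) = asin(-1/54) = -1.0611°
wrap1 = π − 2β = 182.1222°
wrap2 = π + 2β = 177.8778°
tangent length = C·cosβ = 53.9907
L = r1·wrap1 + r2·wrap2 + 2·C·cosβ = 4·3.1786 + 3·3.1046 + 2·53.9907 = 130.0097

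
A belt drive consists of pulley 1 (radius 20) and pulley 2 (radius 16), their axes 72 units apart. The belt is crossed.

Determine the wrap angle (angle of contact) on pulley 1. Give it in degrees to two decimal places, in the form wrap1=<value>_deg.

crossed belt: β = asin((r1+r2)/C) = asin(36/72) = 30.0000°
wrap1 = wrap2 = π + 2β = 240.0000°

wrap1=240.00_deg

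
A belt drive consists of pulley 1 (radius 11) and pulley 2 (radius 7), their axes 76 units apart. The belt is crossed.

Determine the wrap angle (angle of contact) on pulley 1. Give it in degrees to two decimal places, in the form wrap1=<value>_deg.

crossed belt: β = asin((r1+r2)/C) = asin(18/76) = 13.7002°
wrap1 = wrap2 = π + 2β = 207.4005°

wrap1=207.40_deg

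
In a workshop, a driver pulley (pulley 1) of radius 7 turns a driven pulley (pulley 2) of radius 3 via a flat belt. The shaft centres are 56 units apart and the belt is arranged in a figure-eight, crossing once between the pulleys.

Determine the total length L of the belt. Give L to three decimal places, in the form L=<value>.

crossed belt: β = asin((r1+r2)/C) = asin(10/56) = 10.2866°
wrap1 = wrap2 = π + 2β = 200.5731°
tangent length = C·cosβ = 55.0999
L = (r1+r2)·wrap + 2·C·cosβ = 10·3.5007 + 2·55.0999 = 145.2064

L=145.206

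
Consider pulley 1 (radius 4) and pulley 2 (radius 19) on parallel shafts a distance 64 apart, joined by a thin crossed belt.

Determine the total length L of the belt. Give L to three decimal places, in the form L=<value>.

crossed belt: β = asin((r1+r2)/C) = asin(23/64) = 21.0618°
wrap1 = wrap2 = π + 2β = 222.1236°
tangent length = C·cosβ = 59.7244
L = (r1+r2)·wrap + 2·C·cosβ = 23·3.8768 + 2·59.7244 = 208.6149

L=208.615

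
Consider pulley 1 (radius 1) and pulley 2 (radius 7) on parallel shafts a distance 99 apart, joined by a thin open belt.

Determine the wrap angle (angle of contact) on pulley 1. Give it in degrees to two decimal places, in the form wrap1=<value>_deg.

open belt: β = asin((r2−r1)/C) = asin(6/99) = 3.4746°
wrap1 = π − 2β = 173.0508°
wrap2 = π + 2β = 186.9492°

wrap1=173.05_deg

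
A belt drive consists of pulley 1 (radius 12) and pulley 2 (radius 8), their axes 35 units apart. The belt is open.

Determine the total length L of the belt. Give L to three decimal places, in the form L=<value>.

L=133.289

open belt: β = asin((r2−r1)/C) = asin(-4/35) = -6.5624°
wrap1 = π − 2β = 193.1249°
wrap2 = π + 2β = 166.8751°
tangent length = C·cosβ = 34.7707
L = r1·wrap1 + r2·wrap2 + 2·C·cosβ = 12·3.3707 + 8·2.9125 + 2·34.7707 = 133.2895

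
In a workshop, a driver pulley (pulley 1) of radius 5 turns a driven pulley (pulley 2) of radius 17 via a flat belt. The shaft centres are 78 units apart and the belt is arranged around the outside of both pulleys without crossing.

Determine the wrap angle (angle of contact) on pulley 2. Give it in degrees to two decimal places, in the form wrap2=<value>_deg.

open belt: β = asin((r2−r1)/C) = asin(12/78) = 8.8499°
wrap1 = π − 2β = 162.3002°
wrap2 = π + 2β = 197.6998°

wrap2=197.70_deg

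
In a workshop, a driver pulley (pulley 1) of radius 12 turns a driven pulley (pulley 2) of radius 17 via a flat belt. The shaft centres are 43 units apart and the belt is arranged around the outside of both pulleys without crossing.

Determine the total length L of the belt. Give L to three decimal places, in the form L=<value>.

L=177.688

open belt: β = asin((r2−r1)/C) = asin(5/43) = 6.6774°
wrap1 = π − 2β = 166.6452°
wrap2 = π + 2β = 193.3548°
tangent length = C·cosβ = 42.7083
L = r1·wrap1 + r2·wrap2 + 2·C·cosβ = 12·2.9085 + 17·3.3747 + 2·42.7083 = 177.6882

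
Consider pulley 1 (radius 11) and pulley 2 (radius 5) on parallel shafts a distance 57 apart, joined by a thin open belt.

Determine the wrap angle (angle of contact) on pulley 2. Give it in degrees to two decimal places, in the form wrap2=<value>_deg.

wrap2=167.92_deg

open belt: β = asin((r2−r1)/C) = asin(-6/57) = -6.0423°
wrap1 = π − 2β = 192.0847°
wrap2 = π + 2β = 167.9153°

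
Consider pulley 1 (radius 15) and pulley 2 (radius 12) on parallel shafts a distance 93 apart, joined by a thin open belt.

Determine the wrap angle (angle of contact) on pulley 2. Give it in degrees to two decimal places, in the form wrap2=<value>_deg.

wrap2=176.30_deg

open belt: β = asin((r2−r1)/C) = asin(-3/93) = -1.8486°
wrap1 = π − 2β = 183.6971°
wrap2 = π + 2β = 176.3029°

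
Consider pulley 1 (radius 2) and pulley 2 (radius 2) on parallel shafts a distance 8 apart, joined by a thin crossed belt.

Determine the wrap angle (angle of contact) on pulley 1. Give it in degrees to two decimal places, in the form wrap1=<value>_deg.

crossed belt: β = asin((r1+r2)/C) = asin(4/8) = 30.0000°
wrap1 = wrap2 = π + 2β = 240.0000°

wrap1=240.00_deg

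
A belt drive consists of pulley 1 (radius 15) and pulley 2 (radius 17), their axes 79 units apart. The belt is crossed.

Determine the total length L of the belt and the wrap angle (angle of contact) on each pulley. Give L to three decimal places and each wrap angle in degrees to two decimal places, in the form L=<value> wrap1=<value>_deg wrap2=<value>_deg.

crossed belt: β = asin((r1+r2)/C) = asin(32/79) = 23.8951°
wrap1 = wrap2 = π + 2β = 227.7902°
tangent length = C·cosβ = 72.2288
L = (r1+r2)·wrap + 2·C·cosβ = 32·3.9757 + 2·72.2288 = 271.6796

L=271.680 wrap1=227.79_deg wrap2=227.79_deg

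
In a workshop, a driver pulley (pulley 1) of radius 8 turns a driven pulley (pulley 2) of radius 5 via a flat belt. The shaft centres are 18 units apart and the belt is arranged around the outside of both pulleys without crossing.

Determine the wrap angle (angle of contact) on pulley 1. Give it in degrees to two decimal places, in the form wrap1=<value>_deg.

wrap1=199.19_deg

open belt: β = asin((r2−r1)/C) = asin(-3/18) = -9.5941°
wrap1 = π − 2β = 199.1881°
wrap2 = π + 2β = 160.8119°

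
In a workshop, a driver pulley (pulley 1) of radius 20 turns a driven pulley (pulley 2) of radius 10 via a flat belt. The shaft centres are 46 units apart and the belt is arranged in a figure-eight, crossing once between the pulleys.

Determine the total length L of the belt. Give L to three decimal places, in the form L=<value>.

crossed belt: β = asin((r1+r2)/C) = asin(30/46) = 40.7057°
wrap1 = wrap2 = π + 2β = 261.4114°
tangent length = C·cosβ = 34.8712
L = (r1+r2)·wrap + 2·C·cosβ = 30·4.5625 + 2·34.8712 = 206.6171

L=206.617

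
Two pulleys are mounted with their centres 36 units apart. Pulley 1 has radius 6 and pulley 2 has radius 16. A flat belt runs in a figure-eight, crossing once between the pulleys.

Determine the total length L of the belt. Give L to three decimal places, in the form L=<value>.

crossed belt: β = asin((r1+r2)/C) = asin(22/36) = 37.6699°
wrap1 = wrap2 = π + 2β = 255.3398°
tangent length = C·cosβ = 28.4956
L = (r1+r2)·wrap + 2·C·cosβ = 22·4.4565 + 2·28.4956 = 155.0347

L=155.035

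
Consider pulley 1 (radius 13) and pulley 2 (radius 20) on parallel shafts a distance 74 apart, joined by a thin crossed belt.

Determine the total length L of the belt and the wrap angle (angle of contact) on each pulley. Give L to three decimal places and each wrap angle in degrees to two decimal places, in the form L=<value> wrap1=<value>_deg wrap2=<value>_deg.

crossed belt: β = asin((r1+r2)/C) = asin(33/74) = 26.4839°
wrap1 = wrap2 = π + 2β = 232.9678°
tangent length = C·cosβ = 66.2344
L = (r1+r2)·wrap + 2·C·cosβ = 33·4.0661 + 2·66.2344 = 266.6487

L=266.649 wrap1=232.97_deg wrap2=232.97_deg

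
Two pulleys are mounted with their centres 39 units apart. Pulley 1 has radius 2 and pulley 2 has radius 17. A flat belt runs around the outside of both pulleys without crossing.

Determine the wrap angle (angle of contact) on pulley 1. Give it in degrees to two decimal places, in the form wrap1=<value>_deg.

open belt: β = asin((r2−r1)/C) = asin(15/39) = 22.6199°
wrap1 = π − 2β = 134.7603°
wrap2 = π + 2β = 225.2397°

wrap1=134.76_deg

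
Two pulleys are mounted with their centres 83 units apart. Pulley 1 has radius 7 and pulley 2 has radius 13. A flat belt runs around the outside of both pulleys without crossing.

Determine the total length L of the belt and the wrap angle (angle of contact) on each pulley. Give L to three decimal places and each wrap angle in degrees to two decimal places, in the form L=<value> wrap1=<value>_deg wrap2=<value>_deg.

L=229.266 wrap1=171.71_deg wrap2=188.29_deg

open belt: β = asin((r2−r1)/C) = asin(6/83) = 4.1455°
wrap1 = π − 2β = 171.7090°
wrap2 = π + 2β = 188.2910°
tangent length = C·cosβ = 82.7828
L = r1·wrap1 + r2·wrap2 + 2·C·cosβ = 7·2.9969 + 13·3.2863 + 2·82.7828 = 229.2658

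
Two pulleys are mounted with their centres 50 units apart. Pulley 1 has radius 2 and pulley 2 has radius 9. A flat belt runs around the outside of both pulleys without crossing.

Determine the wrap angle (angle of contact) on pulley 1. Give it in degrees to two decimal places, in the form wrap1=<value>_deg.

wrap1=163.90_deg

open belt: β = asin((r2−r1)/C) = asin(7/50) = 8.0478°
wrap1 = π − 2β = 163.9043°
wrap2 = π + 2β = 196.0957°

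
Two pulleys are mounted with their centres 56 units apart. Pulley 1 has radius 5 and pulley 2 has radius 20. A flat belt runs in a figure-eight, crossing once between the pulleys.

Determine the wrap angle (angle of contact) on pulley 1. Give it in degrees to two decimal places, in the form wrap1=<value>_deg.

crossed belt: β = asin((r1+r2)/C) = asin(25/56) = 26.5148°
wrap1 = wrap2 = π + 2β = 233.0295°

wrap1=233.03_deg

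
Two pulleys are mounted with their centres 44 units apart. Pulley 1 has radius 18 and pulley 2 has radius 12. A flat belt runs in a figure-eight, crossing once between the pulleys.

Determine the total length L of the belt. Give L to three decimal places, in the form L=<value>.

crossed belt: β = asin((r1+r2)/C) = asin(30/44) = 42.9859°
wrap1 = wrap2 = π + 2β = 265.9718°
tangent length = C·cosβ = 32.1870
L = (r1+r2)·wrap + 2·C·cosβ = 30·4.6421 + 2·32.1870 = 203.6364

L=203.636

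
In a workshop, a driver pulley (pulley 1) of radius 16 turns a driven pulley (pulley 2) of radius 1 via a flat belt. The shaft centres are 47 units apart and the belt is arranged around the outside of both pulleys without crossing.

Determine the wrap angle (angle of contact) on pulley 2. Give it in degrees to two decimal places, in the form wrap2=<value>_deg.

open belt: β = asin((r2−r1)/C) = asin(-15/47) = -18.6115°
wrap1 = π − 2β = 217.2229°
wrap2 = π + 2β = 142.7771°

wrap2=142.78_deg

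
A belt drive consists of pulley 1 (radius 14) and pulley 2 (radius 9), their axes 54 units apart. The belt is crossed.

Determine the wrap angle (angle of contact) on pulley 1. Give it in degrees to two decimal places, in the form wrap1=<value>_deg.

wrap1=230.42_deg

crossed belt: β = asin((r1+r2)/C) = asin(23/54) = 25.2093°
wrap1 = wrap2 = π + 2β = 230.4186°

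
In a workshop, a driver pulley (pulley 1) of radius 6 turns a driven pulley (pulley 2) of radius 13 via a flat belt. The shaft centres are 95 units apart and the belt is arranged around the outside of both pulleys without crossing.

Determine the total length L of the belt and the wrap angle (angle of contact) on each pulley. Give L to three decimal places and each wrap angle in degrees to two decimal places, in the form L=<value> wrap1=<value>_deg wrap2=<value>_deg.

open belt: β = asin((r2−r1)/C) = asin(7/95) = 4.2256°
wrap1 = π − 2β = 171.5488°
wrap2 = π + 2β = 188.4512°
tangent length = C·cosβ = 94.7418
L = r1·wrap1 + r2·wrap2 + 2·C·cosβ = 6·2.9941 + 13·3.2891 + 2·94.7418 = 250.2063

L=250.206 wrap1=171.55_deg wrap2=188.45_deg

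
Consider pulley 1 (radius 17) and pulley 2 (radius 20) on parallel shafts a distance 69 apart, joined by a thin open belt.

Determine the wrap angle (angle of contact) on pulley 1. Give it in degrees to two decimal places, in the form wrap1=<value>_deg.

open belt: β = asin((r2−r1)/C) = asin(3/69) = 2.4919°
wrap1 = π − 2β = 175.0162°
wrap2 = π + 2β = 184.9838°

wrap1=175.02_deg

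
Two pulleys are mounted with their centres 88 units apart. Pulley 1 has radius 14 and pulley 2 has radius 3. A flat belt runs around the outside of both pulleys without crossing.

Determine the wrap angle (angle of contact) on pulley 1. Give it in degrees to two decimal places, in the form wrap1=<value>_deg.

open belt: β = asin((r2−r1)/C) = asin(-11/88) = -7.1808°
wrap1 = π − 2β = 194.3615°
wrap2 = π + 2β = 165.6385°

wrap1=194.36_deg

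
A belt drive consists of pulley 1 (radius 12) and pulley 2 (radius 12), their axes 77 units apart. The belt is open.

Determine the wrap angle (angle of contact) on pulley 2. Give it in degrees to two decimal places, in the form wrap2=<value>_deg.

wrap2=180.00_deg

open belt: β = asin((r2−r1)/C) = asin(0/77) = 0.0000°
wrap1 = π − 2β = 180.0000°
wrap2 = π + 2β = 180.0000°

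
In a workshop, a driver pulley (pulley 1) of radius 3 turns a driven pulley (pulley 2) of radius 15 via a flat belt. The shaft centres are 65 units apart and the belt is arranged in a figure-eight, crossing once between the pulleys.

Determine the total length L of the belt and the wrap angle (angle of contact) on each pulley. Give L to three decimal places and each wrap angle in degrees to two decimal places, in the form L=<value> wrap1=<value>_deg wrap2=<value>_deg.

L=191.566 wrap1=212.15_deg wrap2=212.15_deg

crossed belt: β = asin((r1+r2)/C) = asin(18/65) = 16.0766°
wrap1 = wrap2 = π + 2β = 212.1533°
tangent length = C·cosβ = 62.4580
L = (r1+r2)·wrap + 2·C·cosβ = 18·3.7028 + 2·62.4580 = 191.5659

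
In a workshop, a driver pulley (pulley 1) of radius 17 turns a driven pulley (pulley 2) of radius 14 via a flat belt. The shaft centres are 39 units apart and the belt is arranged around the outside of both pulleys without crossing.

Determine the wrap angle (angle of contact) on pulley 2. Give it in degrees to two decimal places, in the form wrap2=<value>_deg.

wrap2=171.18_deg

open belt: β = asin((r2−r1)/C) = asin(-3/39) = -4.4117°
wrap1 = π − 2β = 188.8235°
wrap2 = π + 2β = 171.1765°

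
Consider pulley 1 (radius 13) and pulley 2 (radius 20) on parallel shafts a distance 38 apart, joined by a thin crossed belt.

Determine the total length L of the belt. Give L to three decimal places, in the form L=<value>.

L=210.788

crossed belt: β = asin((r1+r2)/C) = asin(33/38) = 60.2757°
wrap1 = wrap2 = π + 2β = 300.5513°
tangent length = C·cosβ = 18.8414
L = (r1+r2)·wrap + 2·C·cosβ = 33·5.2456 + 2·18.8414 = 210.7880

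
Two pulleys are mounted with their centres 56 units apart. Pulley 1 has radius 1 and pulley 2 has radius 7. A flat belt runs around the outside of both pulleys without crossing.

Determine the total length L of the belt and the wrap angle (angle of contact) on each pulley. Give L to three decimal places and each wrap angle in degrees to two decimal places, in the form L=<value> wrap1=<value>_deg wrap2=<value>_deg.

L=137.776 wrap1=167.70_deg wrap2=192.30_deg

open belt: β = asin((r2−r1)/C) = asin(6/56) = 6.1506°
wrap1 = π − 2β = 167.6987°
wrap2 = π + 2β = 192.3013°
tangent length = C·cosβ = 55.6776
L = r1·wrap1 + r2·wrap2 + 2·C·cosβ = 1·2.9269 + 7·3.3563 + 2·55.6776 = 137.7762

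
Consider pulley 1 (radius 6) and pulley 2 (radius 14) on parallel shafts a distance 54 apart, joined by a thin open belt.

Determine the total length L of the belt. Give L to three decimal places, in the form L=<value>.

L=172.019

open belt: β = asin((r2−r1)/C) = asin(8/54) = 8.5196°
wrap1 = π − 2β = 162.9608°
wrap2 = π + 2β = 197.0392°
tangent length = C·cosβ = 53.4041
L = r1·wrap1 + r2·wrap2 + 2·C·cosβ = 6·2.8442 + 14·3.4390 + 2·53.4041 = 172.0192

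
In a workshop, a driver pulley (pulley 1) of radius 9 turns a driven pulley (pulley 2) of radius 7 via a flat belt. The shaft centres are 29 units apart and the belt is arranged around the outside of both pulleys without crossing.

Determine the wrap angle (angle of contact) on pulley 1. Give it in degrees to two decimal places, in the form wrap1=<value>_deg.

open belt: β = asin((r2−r1)/C) = asin(-2/29) = -3.9546°
wrap1 = π − 2β = 187.9091°
wrap2 = π + 2β = 172.0909°

wrap1=187.91_deg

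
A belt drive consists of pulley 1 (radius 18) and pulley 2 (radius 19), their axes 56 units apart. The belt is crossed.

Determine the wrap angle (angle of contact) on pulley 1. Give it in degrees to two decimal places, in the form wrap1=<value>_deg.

wrap1=262.71_deg

crossed belt: β = asin((r1+r2)/C) = asin(37/56) = 41.3544°
wrap1 = wrap2 = π + 2β = 262.7087°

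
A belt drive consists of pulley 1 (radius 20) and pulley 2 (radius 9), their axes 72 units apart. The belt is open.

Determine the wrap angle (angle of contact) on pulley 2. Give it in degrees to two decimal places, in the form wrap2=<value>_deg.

wrap2=162.42_deg

open belt: β = asin((r2−r1)/C) = asin(-11/72) = -8.7879°
wrap1 = π − 2β = 197.5759°
wrap2 = π + 2β = 162.4241°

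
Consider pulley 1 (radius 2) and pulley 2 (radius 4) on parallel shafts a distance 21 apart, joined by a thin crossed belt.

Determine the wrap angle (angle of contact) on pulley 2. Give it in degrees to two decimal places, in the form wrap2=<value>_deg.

crossed belt: β = asin((r1+r2)/C) = asin(6/21) = 16.6015°
wrap1 = wrap2 = π + 2β = 213.2031°

wrap2=213.20_deg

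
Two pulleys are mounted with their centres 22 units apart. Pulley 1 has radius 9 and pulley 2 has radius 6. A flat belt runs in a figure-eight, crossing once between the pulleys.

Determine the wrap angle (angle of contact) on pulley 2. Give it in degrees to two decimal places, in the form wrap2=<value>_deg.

wrap2=265.97_deg

crossed belt: β = asin((r1+r2)/C) = asin(15/22) = 42.9859°
wrap1 = wrap2 = π + 2β = 265.9718°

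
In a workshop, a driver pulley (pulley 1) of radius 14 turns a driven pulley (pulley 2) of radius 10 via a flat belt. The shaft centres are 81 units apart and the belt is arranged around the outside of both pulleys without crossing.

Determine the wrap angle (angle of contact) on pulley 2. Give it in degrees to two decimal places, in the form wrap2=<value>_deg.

open belt: β = asin((r2−r1)/C) = asin(-4/81) = -2.8306°
wrap1 = π − 2β = 185.6611°
wrap2 = π + 2β = 174.3389°

wrap2=174.34_deg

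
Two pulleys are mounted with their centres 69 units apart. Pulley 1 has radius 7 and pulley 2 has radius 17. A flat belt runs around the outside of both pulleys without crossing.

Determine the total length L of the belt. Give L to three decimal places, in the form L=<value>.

L=214.850

open belt: β = asin((r2−r1)/C) = asin(10/69) = 8.3331°
wrap1 = π − 2β = 163.3338°
wrap2 = π + 2β = 196.6662°
tangent length = C·cosβ = 68.2715
L = r1·wrap1 + r2·wrap2 + 2·C·cosβ = 7·2.8507 + 17·3.4325 + 2·68.2715 = 214.8501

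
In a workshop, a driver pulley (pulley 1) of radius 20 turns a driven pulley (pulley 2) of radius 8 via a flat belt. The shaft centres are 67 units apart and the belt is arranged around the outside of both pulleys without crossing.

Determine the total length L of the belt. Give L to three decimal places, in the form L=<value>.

open belt: β = asin((r2−r1)/C) = asin(-12/67) = -10.3176°
wrap1 = π − 2β = 200.6352°
wrap2 = π + 2β = 159.3648°
tangent length = C·cosβ = 65.9166
L = r1·wrap1 + r2·wrap2 + 2·C·cosβ = 20·3.5017 + 8·2.7814 + 2·65.9166 = 224.1196

L=224.120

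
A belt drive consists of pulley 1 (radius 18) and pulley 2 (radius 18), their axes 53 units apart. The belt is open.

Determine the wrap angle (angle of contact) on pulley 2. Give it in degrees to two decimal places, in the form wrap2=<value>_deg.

wrap2=180.00_deg

open belt: β = asin((r2−r1)/C) = asin(0/53) = 0.0000°
wrap1 = π − 2β = 180.0000°
wrap2 = π + 2β = 180.0000°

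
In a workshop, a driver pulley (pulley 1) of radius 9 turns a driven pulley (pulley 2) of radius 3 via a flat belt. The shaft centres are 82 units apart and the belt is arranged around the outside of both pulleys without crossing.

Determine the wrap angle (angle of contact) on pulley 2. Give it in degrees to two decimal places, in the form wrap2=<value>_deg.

wrap2=171.61_deg

open belt: β = asin((r2−r1)/C) = asin(-6/82) = -4.1961°
wrap1 = π − 2β = 188.3922°
wrap2 = π + 2β = 171.6078°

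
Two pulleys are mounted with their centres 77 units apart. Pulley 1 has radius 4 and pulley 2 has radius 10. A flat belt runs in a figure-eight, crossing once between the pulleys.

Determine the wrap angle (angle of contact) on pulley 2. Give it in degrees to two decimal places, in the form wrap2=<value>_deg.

crossed belt: β = asin((r1+r2)/C) = asin(14/77) = 10.4757°
wrap1 = wrap2 = π + 2β = 200.9514°

wrap2=200.95_deg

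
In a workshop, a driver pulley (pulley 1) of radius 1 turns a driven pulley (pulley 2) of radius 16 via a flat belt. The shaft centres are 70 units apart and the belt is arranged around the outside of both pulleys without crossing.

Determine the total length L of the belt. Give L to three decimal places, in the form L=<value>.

open belt: β = asin((r2−r1)/C) = asin(15/70) = 12.3736°
wrap1 = π − 2β = 155.2527°
wrap2 = π + 2β = 204.7473°
tangent length = C·cosβ = 68.3740
L = r1·wrap1 + r2·wrap2 + 2·C·cosβ = 1·2.7097 + 16·3.5735 + 2·68.3740 = 196.6338

L=196.634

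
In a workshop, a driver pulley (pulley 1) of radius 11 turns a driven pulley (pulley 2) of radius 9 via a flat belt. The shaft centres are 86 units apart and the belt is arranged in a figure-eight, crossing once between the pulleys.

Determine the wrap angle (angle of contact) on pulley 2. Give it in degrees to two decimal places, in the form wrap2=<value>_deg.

crossed belt: β = asin((r1+r2)/C) = asin(20/86) = 13.4477°
wrap1 = wrap2 = π + 2β = 206.8955°

wrap2=206.90_deg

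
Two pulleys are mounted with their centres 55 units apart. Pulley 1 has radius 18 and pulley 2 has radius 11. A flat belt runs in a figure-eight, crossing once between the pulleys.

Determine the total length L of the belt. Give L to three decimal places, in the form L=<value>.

L=216.785

crossed belt: β = asin((r1+r2)/C) = asin(29/55) = 31.8214°
wrap1 = wrap2 = π + 2β = 243.6427°
tangent length = C·cosβ = 46.7333
L = (r1+r2)·wrap + 2·C·cosβ = 29·4.2524 + 2·46.7333 = 216.7852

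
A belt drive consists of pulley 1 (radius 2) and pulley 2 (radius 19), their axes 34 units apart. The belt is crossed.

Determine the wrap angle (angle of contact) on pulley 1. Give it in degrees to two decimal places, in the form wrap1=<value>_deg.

crossed belt: β = asin((r1+r2)/C) = asin(21/34) = 38.1445°
wrap1 = wrap2 = π + 2β = 256.2890°

wrap1=256.29_deg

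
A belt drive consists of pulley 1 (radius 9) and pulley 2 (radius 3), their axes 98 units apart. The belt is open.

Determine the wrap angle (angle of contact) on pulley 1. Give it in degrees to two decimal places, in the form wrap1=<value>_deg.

wrap1=187.02_deg

open belt: β = asin((r2−r1)/C) = asin(-6/98) = -3.5101°
wrap1 = π − 2β = 187.0202°
wrap2 = π + 2β = 172.9798°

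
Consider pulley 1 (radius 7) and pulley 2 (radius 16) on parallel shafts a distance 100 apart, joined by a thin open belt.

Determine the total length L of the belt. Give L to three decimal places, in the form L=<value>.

open belt: β = asin((r2−r1)/C) = asin(9/100) = 5.1636°
wrap1 = π − 2β = 169.6728°
wrap2 = π + 2β = 190.3272°
tangent length = C·cosβ = 99.5942
L = r1·wrap1 + r2·wrap2 + 2·C·cosβ = 7·2.9613 + 16·3.3218 + 2·99.5942 = 273.0672

L=273.067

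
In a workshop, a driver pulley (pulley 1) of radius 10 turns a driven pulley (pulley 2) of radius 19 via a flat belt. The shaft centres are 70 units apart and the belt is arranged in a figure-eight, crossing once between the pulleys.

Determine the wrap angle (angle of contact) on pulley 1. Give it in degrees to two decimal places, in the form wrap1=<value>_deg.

crossed belt: β = asin((r1+r2)/C) = asin(29/70) = 24.4743°
wrap1 = wrap2 = π + 2β = 228.9487°

wrap1=228.95_deg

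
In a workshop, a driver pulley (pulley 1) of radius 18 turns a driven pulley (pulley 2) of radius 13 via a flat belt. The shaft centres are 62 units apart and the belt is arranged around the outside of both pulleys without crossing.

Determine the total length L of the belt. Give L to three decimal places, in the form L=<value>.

L=221.793

open belt: β = asin((r2−r1)/C) = asin(-5/62) = -4.6257°
wrap1 = π − 2β = 189.2513°
wrap2 = π + 2β = 170.7487°
tangent length = C·cosβ = 61.7981
L = r1·wrap1 + r2·wrap2 + 2·C·cosβ = 18·3.3031 + 13·2.9801 + 2·61.7981 = 221.7928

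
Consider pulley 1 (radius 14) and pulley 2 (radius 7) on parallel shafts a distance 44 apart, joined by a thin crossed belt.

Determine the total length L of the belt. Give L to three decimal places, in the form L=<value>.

crossed belt: β = asin((r1+r2)/C) = asin(21/44) = 28.5074°
wrap1 = wrap2 = π + 2β = 237.0149°
tangent length = C·cosβ = 38.6652
L = (r1+r2)·wrap + 2·C·cosβ = 21·4.1367 + 2·38.6652 = 164.2009

L=164.201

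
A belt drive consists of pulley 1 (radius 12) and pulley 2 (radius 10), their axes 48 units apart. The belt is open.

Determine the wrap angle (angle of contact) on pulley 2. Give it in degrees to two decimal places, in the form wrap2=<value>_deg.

wrap2=175.22_deg

open belt: β = asin((r2−r1)/C) = asin(-2/48) = -2.3880°
wrap1 = π − 2β = 184.7760°
wrap2 = π + 2β = 175.2240°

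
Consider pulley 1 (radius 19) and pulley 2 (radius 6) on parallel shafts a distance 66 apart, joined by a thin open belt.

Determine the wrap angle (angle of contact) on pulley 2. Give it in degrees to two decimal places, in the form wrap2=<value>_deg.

open belt: β = asin((r2−r1)/C) = asin(-13/66) = -11.3598°
wrap1 = π − 2β = 202.7196°
wrap2 = π + 2β = 157.2804°

wrap2=157.28_deg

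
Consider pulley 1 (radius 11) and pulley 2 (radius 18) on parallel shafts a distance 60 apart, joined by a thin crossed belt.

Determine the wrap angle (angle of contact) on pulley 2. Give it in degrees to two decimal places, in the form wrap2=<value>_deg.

crossed belt: β = asin((r1+r2)/C) = asin(29/60) = 28.9033°
wrap1 = wrap2 = π + 2β = 237.8067°

wrap2=237.81_deg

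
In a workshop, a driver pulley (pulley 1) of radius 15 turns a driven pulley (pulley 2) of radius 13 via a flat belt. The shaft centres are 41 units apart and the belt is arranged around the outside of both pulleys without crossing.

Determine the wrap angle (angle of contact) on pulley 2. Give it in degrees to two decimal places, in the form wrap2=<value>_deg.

wrap2=174.41_deg

open belt: β = asin((r2−r1)/C) = asin(-2/41) = -2.7960°
wrap1 = π − 2β = 185.5921°
wrap2 = π + 2β = 174.4079°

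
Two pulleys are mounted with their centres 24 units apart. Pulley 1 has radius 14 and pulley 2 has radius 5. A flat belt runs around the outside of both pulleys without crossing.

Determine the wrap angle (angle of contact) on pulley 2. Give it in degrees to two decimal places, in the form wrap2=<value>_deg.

open belt: β = asin((r2−r1)/C) = asin(-9/24) = -22.0243°
wrap1 = π − 2β = 224.0486°
wrap2 = π + 2β = 135.9514°

wrap2=135.95_deg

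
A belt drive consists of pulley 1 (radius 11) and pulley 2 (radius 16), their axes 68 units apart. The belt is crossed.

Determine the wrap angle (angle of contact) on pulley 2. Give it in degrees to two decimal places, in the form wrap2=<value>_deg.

crossed belt: β = asin((r1+r2)/C) = asin(27/68) = 23.3944°
wrap1 = wrap2 = π + 2β = 226.7889°

wrap2=226.79_deg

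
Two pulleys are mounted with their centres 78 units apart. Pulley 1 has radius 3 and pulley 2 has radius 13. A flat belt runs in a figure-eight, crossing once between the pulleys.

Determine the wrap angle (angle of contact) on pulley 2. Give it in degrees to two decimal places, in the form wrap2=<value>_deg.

wrap2=203.67_deg

crossed belt: β = asin((r1+r2)/C) = asin(16/78) = 11.8370°
wrap1 = wrap2 = π + 2β = 203.6740°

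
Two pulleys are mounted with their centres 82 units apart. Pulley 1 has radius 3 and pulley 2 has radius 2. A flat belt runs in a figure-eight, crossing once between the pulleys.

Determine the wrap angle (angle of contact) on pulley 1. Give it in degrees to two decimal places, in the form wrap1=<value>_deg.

crossed belt: β = asin((r1+r2)/C) = asin(5/82) = 3.4958°
wrap1 = wrap2 = π + 2β = 186.9916°

wrap1=186.99_deg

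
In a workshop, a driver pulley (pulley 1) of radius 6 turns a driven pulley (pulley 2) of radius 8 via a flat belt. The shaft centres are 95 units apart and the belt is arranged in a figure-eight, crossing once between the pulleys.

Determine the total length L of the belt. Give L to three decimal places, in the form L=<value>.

crossed belt: β = asin((r1+r2)/C) = asin(14/95) = 8.4745°
wrap1 = wrap2 = π + 2β = 196.9489°
tangent length = C·cosβ = 93.9628
L = (r1+r2)·wrap + 2·C·cosβ = 14·3.4374 + 2·93.9628 = 236.0492

L=236.049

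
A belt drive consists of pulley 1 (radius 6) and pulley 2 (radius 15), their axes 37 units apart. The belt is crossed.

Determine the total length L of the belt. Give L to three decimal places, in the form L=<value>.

crossed belt: β = asin((r1+r2)/C) = asin(21/37) = 34.5808°
wrap1 = wrap2 = π + 2β = 249.1616°
tangent length = C·cosβ = 30.4631
L = (r1+r2)·wrap + 2·C·cosβ = 21·4.3487 + 2·30.4631 = 152.2487

L=152.249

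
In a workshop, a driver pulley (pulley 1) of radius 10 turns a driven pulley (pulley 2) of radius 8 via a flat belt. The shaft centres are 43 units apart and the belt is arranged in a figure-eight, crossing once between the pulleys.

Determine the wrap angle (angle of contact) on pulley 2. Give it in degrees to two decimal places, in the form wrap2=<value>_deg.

crossed belt: β = asin((r1+r2)/C) = asin(18/43) = 24.7465°
wrap1 = wrap2 = π + 2β = 229.4930°

wrap2=229.49_deg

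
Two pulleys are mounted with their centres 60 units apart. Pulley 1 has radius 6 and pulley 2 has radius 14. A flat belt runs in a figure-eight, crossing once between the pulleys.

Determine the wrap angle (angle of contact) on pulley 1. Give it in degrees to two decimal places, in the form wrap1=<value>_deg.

crossed belt: β = asin((r1+r2)/C) = asin(20/60) = 19.4712°
wrap1 = wrap2 = π + 2β = 218.9424°

wrap1=218.94_deg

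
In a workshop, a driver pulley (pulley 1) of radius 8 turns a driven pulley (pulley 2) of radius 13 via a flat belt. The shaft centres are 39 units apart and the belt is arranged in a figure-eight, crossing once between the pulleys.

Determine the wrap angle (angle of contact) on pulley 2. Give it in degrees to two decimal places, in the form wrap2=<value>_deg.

crossed belt: β = asin((r1+r2)/C) = asin(21/39) = 32.5790°
wrap1 = wrap2 = π + 2β = 245.1579°

wrap2=245.16_deg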